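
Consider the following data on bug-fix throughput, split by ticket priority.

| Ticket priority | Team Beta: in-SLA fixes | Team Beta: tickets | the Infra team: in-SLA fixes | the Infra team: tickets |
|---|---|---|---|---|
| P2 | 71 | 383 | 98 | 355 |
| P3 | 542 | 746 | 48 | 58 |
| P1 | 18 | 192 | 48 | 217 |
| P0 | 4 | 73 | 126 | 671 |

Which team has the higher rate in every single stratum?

P2: Team Beta 71/383 = 18.5%, the Infra team 98/355 = 27.6% → the Infra team
P3: Team Beta 542/746 = 72.7%, the Infra team 48/58 = 82.8% → the Infra team
P1: Team Beta 18/192 = 9.4%, the Infra team 48/217 = 22.1% → the Infra team
P0: Team Beta 4/73 = 5.5%, the Infra team 126/671 = 18.8% → the Infra team
The Infra team has the higher rate in all 4 groups.

the Infra team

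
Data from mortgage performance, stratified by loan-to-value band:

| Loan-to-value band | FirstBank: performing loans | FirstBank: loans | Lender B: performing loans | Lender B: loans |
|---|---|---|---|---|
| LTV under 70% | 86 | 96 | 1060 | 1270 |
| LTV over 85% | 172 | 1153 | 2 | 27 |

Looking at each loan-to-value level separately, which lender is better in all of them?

FirstBank

LTV under 70%: FirstBank 86/96 = 89.6%, Lender B 1060/1270 = 83.5% → FirstBank
LTV over 85%: FirstBank 172/1153 = 14.9%, Lender B 2/27 = 7.4% → FirstBank
FirstBank has the higher rate in both groups.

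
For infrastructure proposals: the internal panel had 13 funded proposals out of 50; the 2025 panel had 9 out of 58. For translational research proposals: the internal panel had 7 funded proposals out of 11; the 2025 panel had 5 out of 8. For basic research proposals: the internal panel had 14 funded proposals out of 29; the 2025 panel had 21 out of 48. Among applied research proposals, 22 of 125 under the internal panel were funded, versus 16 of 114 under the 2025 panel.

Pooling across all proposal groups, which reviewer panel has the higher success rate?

Infrastructure: the internal panel 13/50 = 26.0%, the 2025 panel 9/58 = 15.5% → the internal panel
Translational research: the internal panel 7/11 = 63.6%, the 2025 panel 5/8 = 62.5% → the internal panel
Basic research: the internal panel 14/29 = 48.3%, the 2025 panel 21/48 = 43.8% → the internal panel
Applied research: the internal panel 22/125 = 17.6%, the 2025 panel 16/114 = 14.0% → the internal panel
Overall: the internal panel 56/215 = 26.0%, the 2025 panel 51/228 = 22.4% → the internal panel

the internal panel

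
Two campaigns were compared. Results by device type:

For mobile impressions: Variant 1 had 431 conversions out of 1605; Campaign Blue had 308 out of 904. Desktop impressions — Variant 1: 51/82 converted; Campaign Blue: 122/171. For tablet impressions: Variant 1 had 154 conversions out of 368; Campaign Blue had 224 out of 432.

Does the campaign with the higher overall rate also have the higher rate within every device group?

Yes

Mobile: Variant 1 431/1605 = 26.9%, Campaign Blue 308/904 = 34.1% → Campaign Blue
Desktop: Variant 1 51/82 = 62.2%, Campaign Blue 122/171 = 71.3% → Campaign Blue
Tablet: Variant 1 154/368 = 41.8%, Campaign Blue 224/432 = 51.9% → Campaign Blue
Overall: Variant 1 636/2055 = 30.9%, Campaign Blue 654/1507 = 43.4% → Campaign Blue
Campaign Blue wins overall and in every device group — no reversal.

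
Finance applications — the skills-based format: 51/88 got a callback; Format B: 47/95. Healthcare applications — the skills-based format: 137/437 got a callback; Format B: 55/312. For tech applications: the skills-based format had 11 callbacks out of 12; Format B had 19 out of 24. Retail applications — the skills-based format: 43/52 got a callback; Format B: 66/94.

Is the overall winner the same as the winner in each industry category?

Finance: the skills-based format 51/88 = 58.0%, Format B 47/95 = 49.5% → the skills-based format
Healthcare: the skills-based format 137/437 = 31.4%, Format B 55/312 = 17.6% → the skills-based format
Tech: the skills-based format 11/12 = 91.7%, Format B 19/24 = 79.2% → the skills-based format
Retail: the skills-based format 43/52 = 82.7%, Format B 66/94 = 70.2% → the skills-based format
Overall: the skills-based format 242/589 = 41.1%, Format B 187/525 = 35.6% → the skills-based format
The skills-based format wins overall and in every industry group — no reversal.

Yes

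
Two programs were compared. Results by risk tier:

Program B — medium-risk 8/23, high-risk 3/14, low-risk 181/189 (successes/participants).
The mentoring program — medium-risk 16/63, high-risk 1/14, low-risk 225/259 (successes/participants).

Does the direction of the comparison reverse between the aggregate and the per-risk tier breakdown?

No

Medium-risk: Program B 8/23 = 34.8%, the mentoring program 16/63 = 25.4% → Program B
High-risk: Program B 3/14 = 21.4%, the mentoring program 1/14 = 7.1% → Program B
Low-risk: Program B 181/189 = 95.8%, the mentoring program 225/259 = 86.9% → Program B
Overall: Program B 192/226 = 85.0%, the mentoring program 242/336 = 72.0% → Program B
Program B wins overall and in every risk group — no reversal.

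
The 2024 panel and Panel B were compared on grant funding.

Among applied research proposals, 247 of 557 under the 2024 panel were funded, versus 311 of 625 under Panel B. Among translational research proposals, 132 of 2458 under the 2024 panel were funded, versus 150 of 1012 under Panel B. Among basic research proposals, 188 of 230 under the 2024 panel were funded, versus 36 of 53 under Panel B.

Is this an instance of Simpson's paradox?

No

Applied research: the 2024 panel 247/557 = 44.3%, Panel B 311/625 = 49.8% → Panel B
Translational research: the 2024 panel 132/2458 = 5.4%, Panel B 150/1012 = 14.8% → Panel B
Basic research: the 2024 panel 188/230 = 81.7%, Panel B 36/53 = 67.9% → the 2024 panel
Overall: the 2024 panel 567/3245 = 17.5%, Panel B 497/1690 = 29.4% → Panel B
Neither sweeps: the 2024 panel wins 1 of 3 groups, Panel B wins 2. Panel B wins overall but not every group — no Simpson reversal.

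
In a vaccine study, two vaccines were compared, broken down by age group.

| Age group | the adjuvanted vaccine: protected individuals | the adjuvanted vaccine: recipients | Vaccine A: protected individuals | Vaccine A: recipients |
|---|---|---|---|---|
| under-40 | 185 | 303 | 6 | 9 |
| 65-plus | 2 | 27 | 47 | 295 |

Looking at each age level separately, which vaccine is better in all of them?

Vaccine A

Under-40: the adjuvanted vaccine 185/303 = 61.1%, Vaccine A 6/9 = 66.7% → Vaccine A
65-plus: the adjuvanted vaccine 2/27 = 7.4%, Vaccine A 47/295 = 15.9% → Vaccine A
Vaccine A has the higher rate in both groups.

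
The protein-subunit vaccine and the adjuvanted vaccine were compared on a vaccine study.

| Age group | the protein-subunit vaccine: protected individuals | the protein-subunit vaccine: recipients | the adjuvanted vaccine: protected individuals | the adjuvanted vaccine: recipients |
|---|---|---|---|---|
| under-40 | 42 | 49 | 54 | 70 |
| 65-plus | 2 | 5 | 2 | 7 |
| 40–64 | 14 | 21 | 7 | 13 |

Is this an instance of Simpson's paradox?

No

Under-40: the protein-subunit vaccine 42/49 = 85.7%, the adjuvanted vaccine 54/70 = 77.1% → the protein-subunit vaccine
65-plus: the protein-subunit vaccine 2/5 = 40.0%, the adjuvanted vaccine 2/7 = 28.6% → the protein-subunit vaccine
40–64: the protein-subunit vaccine 14/21 = 66.7%, the adjuvanted vaccine 7/13 = 53.8% → the protein-subunit vaccine
Overall: the protein-subunit vaccine 58/75 = 77.3%, the adjuvanted vaccine 63/90 = 70.0% → the protein-subunit vaccine
The protein-subunit vaccine wins overall and in every age group — no reversal.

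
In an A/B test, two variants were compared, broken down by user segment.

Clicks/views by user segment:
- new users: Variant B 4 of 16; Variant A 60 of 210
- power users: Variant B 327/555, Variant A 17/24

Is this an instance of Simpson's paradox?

New users: Variant B 4/16 = 25.0%, Variant A 60/210 = 28.6% → Variant A
Power users: Variant B 327/555 = 58.9%, Variant A 17/24 = 70.8% → Variant A
Overall: Variant B 331/571 = 58.0%, Variant A 77/234 = 32.9% → Variant B
Variant A wins each user group but Variant B wins overall — the comparison reverses. Variant A's views skew toward new users, which has a lower base rate.

Yes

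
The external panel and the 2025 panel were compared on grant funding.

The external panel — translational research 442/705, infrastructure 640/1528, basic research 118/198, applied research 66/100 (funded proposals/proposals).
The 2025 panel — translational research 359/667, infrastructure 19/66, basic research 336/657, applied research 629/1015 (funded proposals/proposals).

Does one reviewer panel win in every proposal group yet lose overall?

Yes

Translational research: the external panel 442/705 = 62.7%, the 2025 panel 359/667 = 53.8% → the external panel
Infrastructure: the external panel 640/1528 = 41.9%, the 2025 panel 19/66 = 28.8% → the external panel
Basic research: the external panel 118/198 = 59.6%, the 2025 panel 336/657 = 51.1% → the external panel
Applied research: the external panel 66/100 = 66.0%, the 2025 panel 629/1015 = 62.0% → the external panel
Overall: the external panel 1266/2531 = 50.0%, the 2025 panel 1343/2405 = 55.8% → the 2025 panel
The external panel wins each proposal group but the 2025 panel wins overall — the comparison reverses. The external panel's proposals skew toward infrastructure, which has a lower base rate.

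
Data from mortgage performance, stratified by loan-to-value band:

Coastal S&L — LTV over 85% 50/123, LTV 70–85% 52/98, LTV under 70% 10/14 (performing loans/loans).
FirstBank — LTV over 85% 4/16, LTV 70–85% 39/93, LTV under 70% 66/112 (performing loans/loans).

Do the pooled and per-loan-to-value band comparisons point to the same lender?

LTV over 85%: Coastal S&L 50/123 = 40.7%, FirstBank 4/16 = 25.0% → Coastal S&L
LTV 70–85%: Coastal S&L 52/98 = 53.1%, FirstBank 39/93 = 41.9% → Coastal S&L
LTV under 70%: Coastal S&L 10/14 = 71.4%, FirstBank 66/112 = 58.9% → Coastal S&L
Overall: Coastal S&L 112/235 = 47.7%, FirstBank 109/221 = 49.3% → FirstBank
Coastal S&L wins each loan-to-value group but FirstBank wins overall — the comparison reverses. Coastal S&L's loans skew toward LTV over 85%, which has a lower base rate.

No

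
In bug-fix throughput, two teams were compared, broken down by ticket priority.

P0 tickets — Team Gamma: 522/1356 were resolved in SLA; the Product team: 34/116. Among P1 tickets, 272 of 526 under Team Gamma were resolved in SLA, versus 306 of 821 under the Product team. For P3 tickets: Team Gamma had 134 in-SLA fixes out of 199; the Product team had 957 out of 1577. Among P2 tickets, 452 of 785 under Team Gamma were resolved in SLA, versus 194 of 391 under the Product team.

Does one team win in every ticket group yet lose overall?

P0: Team Gamma 522/1356 = 38.5%, the Product team 34/116 = 29.3% → Team Gamma
P1: Team Gamma 272/526 = 51.7%, the Product team 306/821 = 37.3% → Team Gamma
P3: Team Gamma 134/199 = 67.3%, the Product team 957/1577 = 60.7% → Team Gamma
P2: Team Gamma 452/785 = 57.6%, the Product team 194/391 = 49.6% → Team Gamma
Overall: Team Gamma 1380/2866 = 48.2%, the Product team 1491/2905 = 51.3% → the Product team
Team Gamma wins each ticket group but the Product team wins overall — the comparison reverses. Team Gamma's tickets skew toward P0, which has a lower base rate.

Yes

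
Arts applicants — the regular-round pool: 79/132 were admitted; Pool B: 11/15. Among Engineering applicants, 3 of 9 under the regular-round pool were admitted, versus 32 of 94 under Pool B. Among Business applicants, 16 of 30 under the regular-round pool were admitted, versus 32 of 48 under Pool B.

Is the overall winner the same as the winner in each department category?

Arts: the regular-round pool 79/132 = 59.8%, Pool B 11/15 = 73.3% → Pool B
Engineering: the regular-round pool 3/9 = 33.3%, Pool B 32/94 = 34.0% → Pool B
Business: the regular-round pool 16/30 = 53.3%, Pool B 32/48 = 66.7% → Pool B
Overall: the regular-round pool 98/171 = 57.3%, Pool B 75/157 = 47.8% → the regular-round pool
Pool B wins each department group but the regular-round pool wins overall — the comparison reverses. Pool B's applicants skew toward Engineering, which has a lower base rate.

No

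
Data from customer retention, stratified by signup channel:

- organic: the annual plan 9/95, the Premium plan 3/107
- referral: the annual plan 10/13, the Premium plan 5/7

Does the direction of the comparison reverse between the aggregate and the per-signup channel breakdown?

No

Organic: the annual plan 9/95 = 9.5%, the Premium plan 3/107 = 2.8% → the annual plan
Referral: the annual plan 10/13 = 76.9%, the Premium plan 5/7 = 71.4% → the annual plan
Overall: the annual plan 19/108 = 17.6%, the Premium plan 8/114 = 7.0% → the annual plan
The annual plan wins overall and in every signup group — no reversal.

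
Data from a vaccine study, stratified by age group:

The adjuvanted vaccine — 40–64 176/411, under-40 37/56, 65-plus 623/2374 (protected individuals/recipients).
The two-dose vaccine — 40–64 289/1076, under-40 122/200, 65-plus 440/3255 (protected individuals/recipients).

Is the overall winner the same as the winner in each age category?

Yes

40–64: the adjuvanted vaccine 176/411 = 42.8%, the two-dose vaccine 289/1076 = 26.9% → the adjuvanted vaccine
Under-40: the adjuvanted vaccine 37/56 = 66.1%, the two-dose vaccine 122/200 = 61.0% → the adjuvanted vaccine
65-plus: the adjuvanted vaccine 623/2374 = 26.2%, the two-dose vaccine 440/3255 = 13.5% → the adjuvanted vaccine
Overall: the adjuvanted vaccine 836/2841 = 29.4%, the two-dose vaccine 851/4531 = 18.8% → the adjuvanted vaccine
The adjuvanted vaccine wins overall and in every age group — no reversal.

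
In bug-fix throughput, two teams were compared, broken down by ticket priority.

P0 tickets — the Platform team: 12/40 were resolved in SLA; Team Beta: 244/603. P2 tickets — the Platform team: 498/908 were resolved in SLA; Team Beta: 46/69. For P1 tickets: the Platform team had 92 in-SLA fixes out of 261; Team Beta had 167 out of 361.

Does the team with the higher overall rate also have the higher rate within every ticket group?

No

P0: the Platform team 12/40 = 30.0%, Team Beta 244/603 = 40.5% → Team Beta
P2: the Platform team 498/908 = 54.8%, Team Beta 46/69 = 66.7% → Team Beta
P1: the Platform team 92/261 = 35.2%, Team Beta 167/361 = 46.3% → Team Beta
Overall: the Platform team 602/1209 = 49.8%, Team Beta 457/1033 = 44.2% → the Platform team
Team Beta wins each ticket group but the Platform team wins overall — the comparison reverses. Team Beta's tickets skew toward P0, which has a lower base rate.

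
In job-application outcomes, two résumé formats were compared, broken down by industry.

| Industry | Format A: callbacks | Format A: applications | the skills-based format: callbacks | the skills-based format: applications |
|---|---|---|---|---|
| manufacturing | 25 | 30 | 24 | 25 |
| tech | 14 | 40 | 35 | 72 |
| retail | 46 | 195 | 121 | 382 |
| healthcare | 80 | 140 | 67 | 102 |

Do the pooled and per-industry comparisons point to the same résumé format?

Manufacturing: Format A 25/30 = 83.3%, the skills-based format 24/25 = 96.0% → the skills-based format
Tech: Format A 14/40 = 35.0%, the skills-based format 35/72 = 48.6% → the skills-based format
Retail: Format A 46/195 = 23.6%, the skills-based format 121/382 = 31.7% → the skills-based format
Healthcare: Format A 80/140 = 57.1%, the skills-based format 67/102 = 65.7% → the skills-based format
Overall: Format A 165/405 = 40.7%, the skills-based format 247/581 = 42.5% → the skills-based format
The skills-based format wins overall and in every industry group — no reversal.

Yes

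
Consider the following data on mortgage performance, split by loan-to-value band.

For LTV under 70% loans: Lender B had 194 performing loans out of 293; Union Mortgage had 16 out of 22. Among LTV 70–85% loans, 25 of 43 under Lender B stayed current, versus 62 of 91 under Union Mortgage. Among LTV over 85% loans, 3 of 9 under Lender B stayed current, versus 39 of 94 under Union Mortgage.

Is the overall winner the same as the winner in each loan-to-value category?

LTV under 70%: Lender B 194/293 = 66.2%, Union Mortgage 16/22 = 72.7% → Union Mortgage
LTV 70–85%: Lender B 25/43 = 58.1%, Union Mortgage 62/91 = 68.1% → Union Mortgage
LTV over 85%: Lender B 3/9 = 33.3%, Union Mortgage 39/94 = 41.5% → Union Mortgage
Overall: Lender B 222/345 = 64.3%, Union Mortgage 117/207 = 56.5% → Lender B
Union Mortgage wins each loan-to-value group but Lender B wins overall — the comparison reverses. Union Mortgage's loans skew toward LTV over 85%, which has a lower base rate.

No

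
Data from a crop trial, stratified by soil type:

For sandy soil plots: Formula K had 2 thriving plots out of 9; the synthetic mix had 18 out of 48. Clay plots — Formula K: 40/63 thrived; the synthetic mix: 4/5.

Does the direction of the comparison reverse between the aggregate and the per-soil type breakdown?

Sandy soil: Formula K 2/9 = 22.2%, the synthetic mix 18/48 = 37.5% → the synthetic mix
Clay: Formula K 40/63 = 63.5%, the synthetic mix 4/5 = 80.0% → the synthetic mix
Overall: Formula K 42/72 = 58.3%, the synthetic mix 22/53 = 41.5% → Formula K
The synthetic mix wins each soil group but Formula K wins overall — the comparison reverses. The synthetic mix's plots skew toward sandy soil, which has a lower base rate.

Yes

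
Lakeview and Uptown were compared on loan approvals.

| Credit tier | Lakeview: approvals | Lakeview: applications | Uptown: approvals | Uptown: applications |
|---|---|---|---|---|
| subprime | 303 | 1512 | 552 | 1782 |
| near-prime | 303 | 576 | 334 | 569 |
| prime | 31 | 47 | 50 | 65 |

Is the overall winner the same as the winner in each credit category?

Subprime: Lakeview 303/1512 = 20.0%, Uptown 552/1782 = 31.0% → Uptown
Near-prime: Lakeview 303/576 = 52.6%, Uptown 334/569 = 58.7% → Uptown
Prime: Lakeview 31/47 = 66.0%, Uptown 50/65 = 76.9% → Uptown
Overall: Lakeview 637/2135 = 29.8%, Uptown 936/2416 = 38.7% → Uptown
Uptown wins overall and in every credit group — no reversal.

Yes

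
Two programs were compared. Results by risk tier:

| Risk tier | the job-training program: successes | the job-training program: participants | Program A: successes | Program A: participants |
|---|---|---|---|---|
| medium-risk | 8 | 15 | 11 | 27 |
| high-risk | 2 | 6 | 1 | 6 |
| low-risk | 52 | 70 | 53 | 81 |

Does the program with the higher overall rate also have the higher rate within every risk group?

Yes

Medium-risk: the job-training program 8/15 = 53.3%, Program A 11/27 = 40.7% → the job-training program
High-risk: the job-training program 2/6 = 33.3%, Program A 1/6 = 16.7% → the job-training program
Low-risk: the job-training program 52/70 = 74.3%, Program A 53/81 = 65.4% → the job-training program
Overall: the job-training program 62/91 = 68.1%, Program A 65/114 = 57.0% → the job-training program
The job-training program wins overall and in every risk group — no reversal.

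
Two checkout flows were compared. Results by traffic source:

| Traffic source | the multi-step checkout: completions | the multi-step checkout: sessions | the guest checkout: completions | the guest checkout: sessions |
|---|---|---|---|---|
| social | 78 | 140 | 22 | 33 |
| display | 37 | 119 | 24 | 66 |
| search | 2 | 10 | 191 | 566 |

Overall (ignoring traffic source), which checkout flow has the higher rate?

the multi-step checkout

Social: the multi-step checkout 78/140 = 55.7%, the guest checkout 22/33 = 66.7% → the guest checkout
Display: the multi-step checkout 37/119 = 31.1%, the guest checkout 24/66 = 36.4% → the guest checkout
Search: the multi-step checkout 2/10 = 20.0%, the guest checkout 191/566 = 33.7% → the guest checkout
Overall: the multi-step checkout 117/269 = 43.5%, the guest checkout 237/665 = 35.6% → the multi-step checkout
(The guest checkout wins every traffic group but the multi-step checkout wins overall — the guest checkout's sessions skew toward the low-rate search group.)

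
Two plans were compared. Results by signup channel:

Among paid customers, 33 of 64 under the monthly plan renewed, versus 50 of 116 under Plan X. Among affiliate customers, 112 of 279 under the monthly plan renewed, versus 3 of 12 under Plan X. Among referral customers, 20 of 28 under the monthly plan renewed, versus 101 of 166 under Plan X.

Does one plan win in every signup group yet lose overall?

Yes

Paid: the monthly plan 33/64 = 51.6%, Plan X 50/116 = 43.1% → the monthly plan
Affiliate: the monthly plan 112/279 = 40.1%, Plan X 3/12 = 25.0% → the monthly plan
Referral: the monthly plan 20/28 = 71.4%, Plan X 101/166 = 60.8% → the monthly plan
Overall: the monthly plan 165/371 = 44.5%, Plan X 154/294 = 52.4% → Plan X
The monthly plan wins each signup group but Plan X wins overall — the comparison reverses. The monthly plan's customers skew toward affiliate, which has a lower base rate.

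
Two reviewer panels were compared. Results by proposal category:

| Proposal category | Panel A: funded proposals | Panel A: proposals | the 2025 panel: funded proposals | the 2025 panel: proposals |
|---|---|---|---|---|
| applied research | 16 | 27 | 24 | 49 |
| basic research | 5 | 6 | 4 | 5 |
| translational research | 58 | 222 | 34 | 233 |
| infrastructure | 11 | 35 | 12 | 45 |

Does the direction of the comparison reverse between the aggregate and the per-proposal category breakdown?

Applied research: Panel A 16/27 = 59.3%, the 2025 panel 24/49 = 49.0% → Panel A
Basic research: Panel A 5/6 = 83.3%, the 2025 panel 4/5 = 80.0% → Panel A
Translational research: Panel A 58/222 = 26.1%, the 2025 panel 34/233 = 14.6% → Panel A
Infrastructure: Panel A 11/35 = 31.4%, the 2025 panel 12/45 = 26.7% → Panel A
Overall: Panel A 90/290 = 31.0%, the 2025 panel 74/332 = 22.3% → Panel A
Panel A wins overall and in every proposal group — no reversal.

No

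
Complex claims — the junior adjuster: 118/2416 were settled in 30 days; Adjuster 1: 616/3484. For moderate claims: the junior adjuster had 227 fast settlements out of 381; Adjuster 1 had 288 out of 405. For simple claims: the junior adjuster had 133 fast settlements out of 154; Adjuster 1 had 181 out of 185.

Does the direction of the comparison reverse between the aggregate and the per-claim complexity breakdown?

No

Complex: the junior adjuster 118/2416 = 4.9%, Adjuster 1 616/3484 = 17.7% → Adjuster 1
Moderate: the junior adjuster 227/381 = 59.6%, Adjuster 1 288/405 = 71.1% → Adjuster 1
Simple: the junior adjuster 133/154 = 86.4%, Adjuster 1 181/185 = 97.8% → Adjuster 1
Overall: the junior adjuster 478/2951 = 16.2%, Adjuster 1 1085/4074 = 26.6% → Adjuster 1
Adjuster 1 wins overall and in every claim group — no reversal.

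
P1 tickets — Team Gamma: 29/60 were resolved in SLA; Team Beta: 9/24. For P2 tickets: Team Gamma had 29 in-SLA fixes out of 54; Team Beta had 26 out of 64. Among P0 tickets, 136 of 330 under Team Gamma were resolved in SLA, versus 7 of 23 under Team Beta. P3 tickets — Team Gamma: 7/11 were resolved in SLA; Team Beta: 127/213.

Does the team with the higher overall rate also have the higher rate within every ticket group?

P1: Team Gamma 29/60 = 48.3%, Team Beta 9/24 = 37.5% → Team Gamma
P2: Team Gamma 29/54 = 53.7%, Team Beta 26/64 = 40.6% → Team Gamma
P0: Team Gamma 136/330 = 41.2%, Team Beta 7/23 = 30.4% → Team Gamma
P3: Team Gamma 7/11 = 63.6%, Team Beta 127/213 = 59.6% → Team Gamma
Overall: Team Gamma 201/455 = 44.2%, Team Beta 169/324 = 52.2% → Team Beta
Team Gamma wins each ticket group but Team Beta wins overall — the comparison reverses. Team Gamma's tickets skew toward P0, which has a lower base rate.

No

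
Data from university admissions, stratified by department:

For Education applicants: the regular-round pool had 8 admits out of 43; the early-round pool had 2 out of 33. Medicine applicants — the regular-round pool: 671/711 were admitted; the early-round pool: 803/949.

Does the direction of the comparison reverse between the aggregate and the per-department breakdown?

No

Education: the regular-round pool 8/43 = 18.6%, the early-round pool 2/33 = 6.1% → the regular-round pool
Medicine: the regular-round pool 671/711 = 94.4%, the early-round pool 803/949 = 84.6% → the regular-round pool
Overall: the regular-round pool 679/754 = 90.1%, the early-round pool 805/982 = 82.0% → the regular-round pool
The regular-round pool wins overall and in every department group — no reversal.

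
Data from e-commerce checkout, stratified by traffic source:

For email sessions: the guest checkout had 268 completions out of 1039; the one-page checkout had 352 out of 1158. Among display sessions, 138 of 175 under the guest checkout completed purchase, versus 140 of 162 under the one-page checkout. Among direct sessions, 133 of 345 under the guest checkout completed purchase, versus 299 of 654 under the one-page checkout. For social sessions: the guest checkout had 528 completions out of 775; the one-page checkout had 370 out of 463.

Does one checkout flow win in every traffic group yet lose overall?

Email: the guest checkout 268/1039 = 25.8%, the one-page checkout 352/1158 = 30.4% → the one-page checkout
Display: the guest checkout 138/175 = 78.9%, the one-page checkout 140/162 = 86.4% → the one-page checkout
Direct: the guest checkout 133/345 = 38.6%, the one-page checkout 299/654 = 45.7% → the one-page checkout
Social: the guest checkout 528/775 = 68.1%, the one-page checkout 370/463 = 79.9% → the one-page checkout
Overall: the guest checkout 1067/2334 = 45.7%, the one-page checkout 1161/2437 = 47.6% → the one-page checkout
The one-page checkout wins overall and in every traffic group — no reversal.

No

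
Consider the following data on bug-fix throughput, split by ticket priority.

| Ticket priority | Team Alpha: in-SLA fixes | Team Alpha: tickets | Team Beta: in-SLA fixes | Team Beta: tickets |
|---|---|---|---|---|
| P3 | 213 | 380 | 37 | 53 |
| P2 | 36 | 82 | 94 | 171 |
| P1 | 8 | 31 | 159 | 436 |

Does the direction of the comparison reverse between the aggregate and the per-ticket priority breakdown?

Yes

P3: Team Alpha 213/380 = 56.1%, Team Beta 37/53 = 69.8% → Team Beta
P2: Team Alpha 36/82 = 43.9%, Team Beta 94/171 = 55.0% → Team Beta
P1: Team Alpha 8/31 = 25.8%, Team Beta 159/436 = 36.5% → Team Beta
Overall: Team Alpha 257/493 = 52.1%, Team Beta 290/660 = 43.9% → Team Alpha
Team Beta wins each ticket group but Team Alpha wins overall — the comparison reverses. Team Beta's tickets skew toward P1, which has a lower base rate.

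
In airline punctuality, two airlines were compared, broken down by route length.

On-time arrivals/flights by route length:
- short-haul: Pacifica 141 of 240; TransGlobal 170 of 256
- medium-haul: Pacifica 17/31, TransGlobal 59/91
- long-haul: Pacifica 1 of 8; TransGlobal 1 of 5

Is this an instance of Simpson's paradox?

No

Short-haul: Pacifica 141/240 = 58.8%, TransGlobal 170/256 = 66.4% → TransGlobal
Medium-haul: Pacifica 17/31 = 54.8%, TransGlobal 59/91 = 64.8% → TransGlobal
Long-haul: Pacifica 1/8 = 12.5%, TransGlobal 1/5 = 20.0% → TransGlobal
Overall: Pacifica 159/279 = 57.0%, TransGlobal 230/352 = 65.3% → TransGlobal
TransGlobal wins overall and in every route group — no reversal.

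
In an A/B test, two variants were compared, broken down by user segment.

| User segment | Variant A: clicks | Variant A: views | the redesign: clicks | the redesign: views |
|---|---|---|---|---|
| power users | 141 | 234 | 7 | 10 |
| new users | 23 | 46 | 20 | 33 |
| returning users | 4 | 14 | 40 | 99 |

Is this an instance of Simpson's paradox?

Power users: Variant A 141/234 = 60.3%, the redesign 7/10 = 70.0% → the redesign
New users: Variant A 23/46 = 50.0%, the redesign 20/33 = 60.6% → the redesign
Returning users: Variant A 4/14 = 28.6%, the redesign 40/99 = 40.4% → the redesign
Overall: Variant A 168/294 = 57.1%, the redesign 67/142 = 47.2% → Variant A
The redesign wins each user group but Variant A wins overall — the comparison reverses. The redesign's views skew toward returning users, which has a lower base rate.

Yes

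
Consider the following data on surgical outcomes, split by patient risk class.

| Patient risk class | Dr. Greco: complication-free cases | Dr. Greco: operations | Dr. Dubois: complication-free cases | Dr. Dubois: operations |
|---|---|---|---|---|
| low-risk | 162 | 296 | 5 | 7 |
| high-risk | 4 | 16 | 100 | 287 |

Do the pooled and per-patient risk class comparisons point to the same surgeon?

No

Low-risk: Dr. Greco 162/296 = 54.7%, Dr. Dubois 5/7 = 71.4% → Dr. Dubois
High-risk: Dr. Greco 4/16 = 25.0%, Dr. Dubois 100/287 = 34.8% → Dr. Dubois
Overall: Dr. Greco 166/312 = 53.2%, Dr. Dubois 105/294 = 35.7% → Dr. Greco
Dr. Dubois wins each patient risk group but Dr. Greco wins overall — the comparison reverses. Dr. Dubois's operations skew toward high-risk, which has a lower base rate.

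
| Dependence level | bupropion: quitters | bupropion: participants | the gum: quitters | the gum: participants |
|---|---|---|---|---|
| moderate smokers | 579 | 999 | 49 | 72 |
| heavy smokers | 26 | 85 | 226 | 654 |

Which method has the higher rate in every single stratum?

Moderate smokers: bupropion 579/999 = 58.0%, the gum 49/72 = 68.1% → the gum
Heavy smokers: bupropion 26/85 = 30.6%, the gum 226/654 = 34.6% → the gum
The gum has the higher rate in both groups.

the gum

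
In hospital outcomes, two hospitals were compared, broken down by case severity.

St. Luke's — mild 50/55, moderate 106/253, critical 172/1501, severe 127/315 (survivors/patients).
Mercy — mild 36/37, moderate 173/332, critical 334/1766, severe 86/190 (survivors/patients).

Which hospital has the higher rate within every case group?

Mercy

Mild: St. Luke's 50/55 = 90.9%, Mercy 36/37 = 97.3% → Mercy
Moderate: St. Luke's 106/253 = 41.9%, Mercy 173/332 = 52.1% → Mercy
Critical: St. Luke's 172/1501 = 11.5%, Mercy 334/1766 = 18.9% → Mercy
Severe: St. Luke's 127/315 = 40.3%, Mercy 86/190 = 45.3% → Mercy
Mercy has the higher rate in all 4 groups.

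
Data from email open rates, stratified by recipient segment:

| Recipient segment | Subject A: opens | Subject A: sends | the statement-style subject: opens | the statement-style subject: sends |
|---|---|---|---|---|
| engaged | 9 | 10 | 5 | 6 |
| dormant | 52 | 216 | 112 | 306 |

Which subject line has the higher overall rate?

the statement-style subject

Engaged: Subject A 9/10 = 90.0%, the statement-style subject 5/6 = 83.3% → Subject A
Dormant: Subject A 52/216 = 24.1%, the statement-style subject 112/306 = 36.6% → the statement-style subject
Overall: Subject A 61/226 = 27.0%, the statement-style subject 117/312 = 37.5% → the statement-style subject
(Neither sweeps every recipient group, but the statement-style subject has the higher pooled rate.)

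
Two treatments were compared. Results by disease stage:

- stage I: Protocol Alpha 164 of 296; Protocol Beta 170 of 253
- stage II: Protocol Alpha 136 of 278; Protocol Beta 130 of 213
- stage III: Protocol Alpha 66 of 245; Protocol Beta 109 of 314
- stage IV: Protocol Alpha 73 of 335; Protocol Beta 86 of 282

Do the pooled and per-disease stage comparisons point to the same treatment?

Yes

Stage I: Protocol Alpha 164/296 = 55.4%, Protocol Beta 170/253 = 67.2% → Protocol Beta
Stage II: Protocol Alpha 136/278 = 48.9%, Protocol Beta 130/213 = 61.0% → Protocol Beta
Stage III: Protocol Alpha 66/245 = 26.9%, Protocol Beta 109/314 = 34.7% → Protocol Beta
Stage IV: Protocol Alpha 73/335 = 21.8%, Protocol Beta 86/282 = 30.5% → Protocol Beta
Overall: Protocol Alpha 439/1154 = 38.0%, Protocol Beta 495/1062 = 46.6% → Protocol Beta
Protocol Beta wins overall and in every disease group — no reversal.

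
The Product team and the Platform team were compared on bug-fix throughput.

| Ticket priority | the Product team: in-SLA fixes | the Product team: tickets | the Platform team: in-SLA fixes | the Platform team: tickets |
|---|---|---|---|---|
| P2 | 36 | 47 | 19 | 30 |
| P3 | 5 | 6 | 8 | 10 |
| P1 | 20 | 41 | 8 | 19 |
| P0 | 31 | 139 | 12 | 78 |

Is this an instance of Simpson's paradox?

P2: the Product team 36/47 = 76.6%, the Platform team 19/30 = 63.3% → the Product team
P3: the Product team 5/6 = 83.3%, the Platform team 8/10 = 80.0% → the Product team
P1: the Product team 20/41 = 48.8%, the Platform team 8/19 = 42.1% → the Product team
P0: the Product team 31/139 = 22.3%, the Platform team 12/78 = 15.4% → the Product team
Overall: the Product team 92/233 = 39.5%, the Platform team 47/137 = 34.3% → the Product team
The Product team wins overall and in every ticket group — no reversal.

No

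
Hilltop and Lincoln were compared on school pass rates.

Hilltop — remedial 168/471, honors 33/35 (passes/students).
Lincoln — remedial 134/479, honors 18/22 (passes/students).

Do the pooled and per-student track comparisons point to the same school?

Remedial: Hilltop 168/471 = 35.7%, Lincoln 134/479 = 28.0% → Hilltop
Honors: Hilltop 33/35 = 94.3%, Lincoln 18/22 = 81.8% → Hilltop
Overall: Hilltop 201/506 = 39.7%, Lincoln 152/501 = 30.3% → Hilltop
Hilltop wins overall and in every student group — no reversal.

Yes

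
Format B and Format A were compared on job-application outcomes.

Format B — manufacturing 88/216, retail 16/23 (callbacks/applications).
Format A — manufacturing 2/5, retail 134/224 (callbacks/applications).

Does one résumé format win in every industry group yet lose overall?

Manufacturing: Format B 88/216 = 40.7%, Format A 2/5 = 40.0% → Format B
Retail: Format B 16/23 = 69.6%, Format A 134/224 = 59.8% → Format B
Overall: Format B 104/239 = 43.5%, Format A 136/229 = 59.4% → Format A
Format B wins each industry group but Format A wins overall — the comparison reverses. Format B's applications skew toward manufacturing, which has a lower base rate.

Yes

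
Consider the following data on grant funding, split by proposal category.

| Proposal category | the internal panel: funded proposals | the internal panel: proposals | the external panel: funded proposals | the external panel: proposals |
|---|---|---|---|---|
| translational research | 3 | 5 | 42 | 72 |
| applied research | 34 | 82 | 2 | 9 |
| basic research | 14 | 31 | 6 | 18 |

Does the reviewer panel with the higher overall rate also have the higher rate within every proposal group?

No

Translational research: the internal panel 3/5 = 60.0%, the external panel 42/72 = 58.3% → the internal panel
Applied research: the internal panel 34/82 = 41.5%, the external panel 2/9 = 22.2% → the internal panel
Basic research: the internal panel 14/31 = 45.2%, the external panel 6/18 = 33.3% → the internal panel
Overall: the internal panel 51/118 = 43.2%, the external panel 50/99 = 50.5% → the external panel
The internal panel wins each proposal group but the external panel wins overall — the comparison reverses. The internal panel's proposals skew toward applied research, which has a lower base rate.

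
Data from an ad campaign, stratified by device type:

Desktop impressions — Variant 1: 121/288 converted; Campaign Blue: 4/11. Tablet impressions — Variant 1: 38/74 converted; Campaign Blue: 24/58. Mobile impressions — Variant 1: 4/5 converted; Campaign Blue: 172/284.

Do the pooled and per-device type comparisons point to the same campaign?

No

Desktop: Variant 1 121/288 = 42.0%, Campaign Blue 4/11 = 36.4% → Variant 1
Tablet: Variant 1 38/74 = 51.4%, Campaign Blue 24/58 = 41.4% → Variant 1
Mobile: Variant 1 4/5 = 80.0%, Campaign Blue 172/284 = 60.6% → Variant 1
Overall: Variant 1 163/367 = 44.4%, Campaign Blue 200/353 = 56.7% → Campaign Blue
Variant 1 wins each device group but Campaign Blue wins overall — the comparison reverses. Variant 1's impressions skew toward desktop, which has a lower base rate.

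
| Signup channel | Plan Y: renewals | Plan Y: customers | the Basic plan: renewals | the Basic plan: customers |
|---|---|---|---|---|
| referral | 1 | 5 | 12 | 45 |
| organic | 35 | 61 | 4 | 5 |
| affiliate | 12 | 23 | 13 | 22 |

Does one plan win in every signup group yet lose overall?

Yes

Referral: Plan Y 1/5 = 20.0%, the Basic plan 12/45 = 26.7% → the Basic plan
Organic: Plan Y 35/61 = 57.4%, the Basic plan 4/5 = 80.0% → the Basic plan
Affiliate: Plan Y 12/23 = 52.2%, the Basic plan 13/22 = 59.1% → the Basic plan
Overall: Plan Y 48/89 = 53.9%, the Basic plan 29/72 = 40.3% → Plan Y
The Basic plan wins each signup group but Plan Y wins overall — the comparison reverses. The Basic plan's customers skew toward referral, which has a lower base rate.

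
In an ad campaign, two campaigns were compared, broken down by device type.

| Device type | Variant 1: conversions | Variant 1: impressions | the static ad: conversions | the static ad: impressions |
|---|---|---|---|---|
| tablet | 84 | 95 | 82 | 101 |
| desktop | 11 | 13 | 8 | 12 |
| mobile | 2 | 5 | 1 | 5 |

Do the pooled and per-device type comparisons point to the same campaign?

Yes

Tablet: Variant 1 84/95 = 88.4%, the static ad 82/101 = 81.2% → Variant 1
Desktop: Variant 1 11/13 = 84.6%, the static ad 8/12 = 66.7% → Variant 1
Mobile: Variant 1 2/5 = 40.0%, the static ad 1/5 = 20.0% → Variant 1
Overall: Variant 1 97/113 = 85.8%, the static ad 91/118 = 77.1% → Variant 1
Variant 1 wins overall and in every device group — no reversal.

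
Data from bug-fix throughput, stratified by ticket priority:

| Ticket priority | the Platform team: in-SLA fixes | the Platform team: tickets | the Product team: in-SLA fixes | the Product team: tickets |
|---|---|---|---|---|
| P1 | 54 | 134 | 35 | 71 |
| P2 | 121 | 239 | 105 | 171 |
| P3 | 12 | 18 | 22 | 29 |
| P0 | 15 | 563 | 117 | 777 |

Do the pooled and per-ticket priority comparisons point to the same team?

P1: the Platform team 54/134 = 40.3%, the Product team 35/71 = 49.3% → the Product team
P2: the Platform team 121/239 = 50.6%, the Product team 105/171 = 61.4% → the Product team
P3: the Platform team 12/18 = 66.7%, the Product team 22/29 = 75.9% → the Product team
P0: the Platform team 15/563 = 2.7%, the Product team 117/777 = 15.1% → the Product team
Overall: the Platform team 202/954 = 21.2%, the Product team 279/1048 = 26.6% → the Product team
The Product team wins overall and in every ticket group — no reversal.

Yes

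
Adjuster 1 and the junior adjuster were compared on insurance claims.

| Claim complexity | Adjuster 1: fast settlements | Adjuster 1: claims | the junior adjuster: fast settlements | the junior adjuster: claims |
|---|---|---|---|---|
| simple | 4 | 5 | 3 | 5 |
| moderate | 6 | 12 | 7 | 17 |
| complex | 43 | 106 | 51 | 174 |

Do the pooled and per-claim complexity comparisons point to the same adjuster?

Simple: Adjuster 1 4/5 = 80.0%, the junior adjuster 3/5 = 60.0% → Adjuster 1
Moderate: Adjuster 1 6/12 = 50.0%, the junior adjuster 7/17 = 41.2% → Adjuster 1
Complex: Adjuster 1 43/106 = 40.6%, the junior adjuster 51/174 = 29.3% → Adjuster 1
Overall: Adjuster 1 53/123 = 43.1%, the junior adjuster 61/196 = 31.1% → Adjuster 1
Adjuster 1 wins overall and in every claim group — no reversal.

Yes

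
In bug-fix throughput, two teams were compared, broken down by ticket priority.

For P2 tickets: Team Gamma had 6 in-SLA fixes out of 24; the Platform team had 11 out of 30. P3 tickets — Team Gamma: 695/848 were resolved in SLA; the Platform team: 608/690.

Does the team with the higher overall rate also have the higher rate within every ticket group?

P2: Team Gamma 6/24 = 25.0%, the Platform team 11/30 = 36.7% → the Platform team
P3: Team Gamma 695/848 = 82.0%, the Platform team 608/690 = 88.1% → the Platform team
Overall: Team Gamma 701/872 = 80.4%, the Platform team 619/720 = 86.0% → the Platform team
The Platform team wins overall and in every ticket group — no reversal.

Yes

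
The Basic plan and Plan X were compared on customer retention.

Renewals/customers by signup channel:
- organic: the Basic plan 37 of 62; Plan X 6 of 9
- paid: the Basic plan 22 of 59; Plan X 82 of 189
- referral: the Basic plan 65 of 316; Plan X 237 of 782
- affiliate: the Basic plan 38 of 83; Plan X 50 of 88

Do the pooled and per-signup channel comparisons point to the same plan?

Yes

Organic: the Basic plan 37/62 = 59.7%, Plan X 6/9 = 66.7% → Plan X
Paid: the Basic plan 22/59 = 37.3%, Plan X 82/189 = 43.4% → Plan X
Referral: the Basic plan 65/316 = 20.6%, Plan X 237/782 = 30.3% → Plan X
Affiliate: the Basic plan 38/83 = 45.8%, Plan X 50/88 = 56.8% → Plan X
Overall: the Basic plan 162/520 = 31.2%, Plan X 375/1068 = 35.1% → Plan X
Plan X wins overall and in every signup group — no reversal.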